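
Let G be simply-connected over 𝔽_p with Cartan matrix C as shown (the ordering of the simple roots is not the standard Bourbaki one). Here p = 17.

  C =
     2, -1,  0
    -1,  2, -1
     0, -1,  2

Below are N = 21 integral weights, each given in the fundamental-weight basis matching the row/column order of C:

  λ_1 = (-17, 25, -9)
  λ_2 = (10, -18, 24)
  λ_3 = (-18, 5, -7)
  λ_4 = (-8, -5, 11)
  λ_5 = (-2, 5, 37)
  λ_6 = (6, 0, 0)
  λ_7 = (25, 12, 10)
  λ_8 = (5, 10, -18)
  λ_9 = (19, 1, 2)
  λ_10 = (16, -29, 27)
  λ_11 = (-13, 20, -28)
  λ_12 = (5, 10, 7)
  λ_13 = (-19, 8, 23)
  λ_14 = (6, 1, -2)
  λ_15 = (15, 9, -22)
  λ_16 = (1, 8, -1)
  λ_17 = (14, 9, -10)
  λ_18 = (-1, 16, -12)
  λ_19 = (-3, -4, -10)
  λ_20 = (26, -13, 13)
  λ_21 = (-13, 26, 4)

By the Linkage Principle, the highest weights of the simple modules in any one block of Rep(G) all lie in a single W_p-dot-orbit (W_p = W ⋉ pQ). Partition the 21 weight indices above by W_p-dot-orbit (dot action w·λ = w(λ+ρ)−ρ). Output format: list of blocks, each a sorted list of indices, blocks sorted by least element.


Cartan matrix: type A_3 (|W|=24); un-permuting the 3 rows.

Folding the 21 weights λ_j+ρ into Ā_17 (reps in the given 3-coord order):

  λ_1 → (7, 1, 1) · λ_2 → (2, 9, 0) · λ_3 → (0, 6, 11) · λ_4 → (4, 7, 1) · λ_5 → (4, 7, 1) · λ_6 → (7, 1, 1) · λ_7 → (4, 7, 1) · λ_8 → (0, 6, 11) · λ_9 → (9, 3, 2) · λ_10 → (0, 6, 11) · λ_11 → (4, 7, 1) · λ_12 → (2, 9, 0) · λ_13 → (7, 1, 1) · λ_14 → (7, 1, 1) · λ_15 → (4, 7, 1) · λ_16 → (2, 9, 0) · λ_17 → (7, 1, 1) · λ_18 → (0, 6, 11) · λ_19 → (9, 3, 2) · λ_20 → (3, 2, 10) · λ_21 → (3, 2, 10)

Partition of {1..21} into 6 W_17-dot-orbits:

[[1, 6, 13, 14, 17], [2, 12, 16], [3, 8, 10, 18], [4, 5, 7, 11, 15], [9, 19], [20, 21]]


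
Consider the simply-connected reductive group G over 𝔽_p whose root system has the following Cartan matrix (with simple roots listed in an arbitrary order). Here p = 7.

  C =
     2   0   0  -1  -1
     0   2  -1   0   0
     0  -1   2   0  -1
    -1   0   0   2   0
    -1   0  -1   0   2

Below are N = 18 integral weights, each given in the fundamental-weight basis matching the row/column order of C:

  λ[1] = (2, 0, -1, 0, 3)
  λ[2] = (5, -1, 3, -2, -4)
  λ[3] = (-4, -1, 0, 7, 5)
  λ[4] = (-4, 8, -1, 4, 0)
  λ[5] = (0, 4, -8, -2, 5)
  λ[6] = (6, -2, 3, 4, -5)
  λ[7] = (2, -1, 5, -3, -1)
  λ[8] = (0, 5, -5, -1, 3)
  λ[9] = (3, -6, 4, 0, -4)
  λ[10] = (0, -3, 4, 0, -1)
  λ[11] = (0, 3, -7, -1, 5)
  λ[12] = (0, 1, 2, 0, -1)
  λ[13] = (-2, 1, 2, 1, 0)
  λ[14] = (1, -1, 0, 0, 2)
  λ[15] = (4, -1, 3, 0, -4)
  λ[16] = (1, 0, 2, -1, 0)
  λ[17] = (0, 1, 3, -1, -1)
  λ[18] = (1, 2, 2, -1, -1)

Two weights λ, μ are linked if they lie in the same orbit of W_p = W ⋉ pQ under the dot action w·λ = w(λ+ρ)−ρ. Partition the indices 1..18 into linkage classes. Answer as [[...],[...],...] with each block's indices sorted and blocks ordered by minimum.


A_5 Cartan matrix, 5 simple roots permuted; ρ=(1,1,1,1,1).

λ_j+ρ reflected into Ā_7 (⟨·,θ^∨⟩≤7); 5-tuples as given:

    1: (2, 0, 1, 1, 3)
    2: (2, 0, 1, 1, 3)
    3: (2, 1, 3, 0, 1)
    4: (0, 2, 0, 1, 2)
    5: (1, 2, 4, 0, 0)
    6: (2, 1, 3, 0, 1)
    7: (1, 2, 4, 0, 0)
    8: (1, 2, 4, 0, 0)
    9: (1, 2, 3, 1, 0)
    10: (1, 2, 3, 1, 0)
    11: (1, 2, 4, 0, 0)
    12: (1, 2, 3, 1, 0)
    13: (1, 2, 3, 1, 0)
    14: (2, 0, 1, 1, 3)
    15: (2, 0, 1, 1, 3)
    16: (2, 1, 3, 0, 1)
    17: (1, 2, 4, 0, 0)
    18: (1, 2, 3, 1, 0)

Partition of {1..18} into 5 W_7-dot-orbits:

[[1, 2, 14, 15], [3, 6, 16], [4], [5, 7, 8, 11, 17], [9, 10, 12, 13, 18]]


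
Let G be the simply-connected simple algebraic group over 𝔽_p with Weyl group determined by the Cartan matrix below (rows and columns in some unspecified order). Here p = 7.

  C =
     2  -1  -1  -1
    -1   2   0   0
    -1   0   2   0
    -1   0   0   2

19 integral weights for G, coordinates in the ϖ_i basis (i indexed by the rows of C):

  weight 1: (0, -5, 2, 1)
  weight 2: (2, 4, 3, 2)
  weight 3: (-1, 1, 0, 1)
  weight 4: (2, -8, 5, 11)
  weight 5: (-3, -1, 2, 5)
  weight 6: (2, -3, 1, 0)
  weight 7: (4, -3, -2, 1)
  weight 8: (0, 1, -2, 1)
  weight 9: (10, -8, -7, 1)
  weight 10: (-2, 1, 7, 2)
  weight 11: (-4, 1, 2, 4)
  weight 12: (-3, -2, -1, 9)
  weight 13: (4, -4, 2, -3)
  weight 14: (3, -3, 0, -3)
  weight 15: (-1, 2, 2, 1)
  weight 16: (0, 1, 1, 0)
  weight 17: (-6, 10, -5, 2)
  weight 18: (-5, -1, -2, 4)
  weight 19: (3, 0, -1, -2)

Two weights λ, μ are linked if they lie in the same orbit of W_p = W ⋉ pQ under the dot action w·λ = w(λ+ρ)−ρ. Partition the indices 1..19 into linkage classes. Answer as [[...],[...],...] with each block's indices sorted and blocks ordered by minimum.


D_4 Cartan matrix, 4 simple roots permuted; ρ=(1,1,1,1).

W_7-reps of the 19 weights in Ā_7 (same 4-coord order as C):

  1: (2, 1, 0, 1);  2: (2, 1, 0, 1);  3: (0, 2, 1, 2);  4: (0, 1, 0, 4);  5: (0, 2, 1, 4);  6: (1, 2, 2, 1);  7: (0, 2, 1, 2);  8: (0, 2, 1, 2);  9: (0, 1, 0, 4);  10: (1, 2, 2, 1);  11: (2, 1, 0, 2);  12: (0, 1, 0, 4);  13: (1, 2, 2, 1);  14: (0, 2, 1, 2);  15: (1, 2, 2, 1);  16: (1, 2, 2, 1);  17: (0, 2, 1, 2);  18: (0, 1, 0, 4);  19: (2, 1, 0, 1)

Partition of {1..19} into 6 W_7-dot-orbits:

[[1, 2, 19], [3, 7, 8, 14, 17], [4, 9, 12, 18], [5], [6, 10, 13, 15, 16], [11]]


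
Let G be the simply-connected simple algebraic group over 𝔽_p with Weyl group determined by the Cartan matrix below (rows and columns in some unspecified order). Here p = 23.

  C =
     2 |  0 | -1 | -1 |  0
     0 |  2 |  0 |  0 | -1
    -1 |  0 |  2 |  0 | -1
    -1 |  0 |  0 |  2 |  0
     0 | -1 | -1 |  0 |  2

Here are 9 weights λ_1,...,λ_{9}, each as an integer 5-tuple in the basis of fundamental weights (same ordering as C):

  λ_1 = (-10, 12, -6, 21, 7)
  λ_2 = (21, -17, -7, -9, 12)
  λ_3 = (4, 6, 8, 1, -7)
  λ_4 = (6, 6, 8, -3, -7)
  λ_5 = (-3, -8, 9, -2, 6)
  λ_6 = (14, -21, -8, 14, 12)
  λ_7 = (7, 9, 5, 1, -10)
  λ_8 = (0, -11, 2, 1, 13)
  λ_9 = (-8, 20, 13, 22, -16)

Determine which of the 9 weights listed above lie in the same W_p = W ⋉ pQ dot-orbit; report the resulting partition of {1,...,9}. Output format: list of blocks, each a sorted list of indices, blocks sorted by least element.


Root system A_5: the 5×5 matrix C matches after relabeling.

λ_j+ρ reflected into Ā_23 (⟨·,θ^∨⟩≤23); 5-tuples as given:

  1: (5, 1, 3, 2, 6) · 2: (5, 1, 3, 2, 6) · 3: (5, 1, 3, 2, 6) · 4: (5, 1, 3, 2, 6) · 5: (1, 7, 7, 2, 0) · 6: (1, 7, 7, 2, 0) · 7: (5, 1, 3, 2, 6) · 8: (1, 10, 3, 2, 4) · 9: (1, 7, 7, 2, 0)

Grouping the 9 weights by Ā_23-representative: 3 linkage classes.

[[1, 2, 3, 4, 7], [5, 6, 9], [8]]


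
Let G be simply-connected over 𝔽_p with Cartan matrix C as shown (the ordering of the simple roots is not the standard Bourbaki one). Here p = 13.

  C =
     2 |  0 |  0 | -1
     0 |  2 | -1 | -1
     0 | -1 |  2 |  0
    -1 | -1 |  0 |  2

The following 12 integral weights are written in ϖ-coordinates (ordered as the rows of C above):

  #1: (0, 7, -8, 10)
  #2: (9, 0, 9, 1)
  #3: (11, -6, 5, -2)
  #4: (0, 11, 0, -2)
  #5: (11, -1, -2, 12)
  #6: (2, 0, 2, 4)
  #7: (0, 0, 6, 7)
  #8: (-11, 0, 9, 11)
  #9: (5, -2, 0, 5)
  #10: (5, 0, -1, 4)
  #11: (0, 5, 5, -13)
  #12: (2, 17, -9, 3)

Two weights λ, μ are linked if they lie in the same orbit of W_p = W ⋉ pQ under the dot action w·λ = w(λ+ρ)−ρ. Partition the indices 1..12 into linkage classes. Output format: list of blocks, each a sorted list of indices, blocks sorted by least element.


Root system A_4: the 4×4 matrix C matches after relabeling.

Ā_13 reps of the 12 weights (A_4, coords as presented):

  λ_1 → (6, 1, 0, 5) · λ_2 → (0, 1, 0, 2) · λ_3 → (6, 1, 0, 5) · λ_4 → (0, 11, 1, 1) · λ_5 → (0, 11, 1, 1) · λ_6 → (3, 1, 3, 5) · λ_7 → (3, 1, 3, 5) · λ_8 → (0, 1, 0, 2) · λ_9 → (6, 1, 0, 5) · λ_10 → (6, 1, 0, 5) · λ_11 → (6, 1, 0, 5) · λ_12 → (3, 1, 3, 5)

These 12 weights hit 4 W_13-dot-orbits; sizes (5, 2, 2, 3):

[[1, 3, 9, 10, 11], [2, 8], [4, 5], [6, 7, 12]]


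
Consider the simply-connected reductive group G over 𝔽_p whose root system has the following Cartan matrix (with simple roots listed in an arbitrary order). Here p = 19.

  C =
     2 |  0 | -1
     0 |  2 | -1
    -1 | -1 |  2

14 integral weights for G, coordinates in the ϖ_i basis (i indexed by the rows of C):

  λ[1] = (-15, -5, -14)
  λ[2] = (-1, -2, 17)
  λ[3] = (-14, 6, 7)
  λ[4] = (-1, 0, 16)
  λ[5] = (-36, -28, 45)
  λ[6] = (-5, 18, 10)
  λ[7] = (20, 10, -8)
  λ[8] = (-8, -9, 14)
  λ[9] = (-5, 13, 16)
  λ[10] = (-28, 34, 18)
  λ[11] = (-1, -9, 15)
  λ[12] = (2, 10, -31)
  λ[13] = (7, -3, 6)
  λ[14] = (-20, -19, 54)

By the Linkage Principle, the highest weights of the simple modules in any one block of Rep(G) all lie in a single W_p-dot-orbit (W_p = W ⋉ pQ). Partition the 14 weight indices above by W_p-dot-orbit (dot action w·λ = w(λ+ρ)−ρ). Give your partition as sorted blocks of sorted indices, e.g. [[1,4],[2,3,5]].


Cartan matrix: type A_3 (|W|=24); un-permuting the 3 rows.

λ_j+ρ reflected into Ā_19 (⟨·,θ^∨⟩≤19); 3-tuples as given:

  [1] (8, 2, 5) · [2] (0, 1, 17) · [3] (8, 2, 5) · [4] (0, 1, 17) · [5] (0, 8, 8) · [6] (7, 8, 0) · [7] (8, 2, 5) · [8] (7, 8, 0) · [9] (8, 2, 5) · [10] (0, 8, 8) · [11] (0, 8, 8) · [12] (0, 8, 8) · [13] (8, 2, 5) · [14] (0, 1, 17)

Linkage partition of the 14 weights (4 classes, p=19):

[[1, 3, 7, 9, 13], [2, 4, 14], [5, 10, 11, 12], [6, 8]]


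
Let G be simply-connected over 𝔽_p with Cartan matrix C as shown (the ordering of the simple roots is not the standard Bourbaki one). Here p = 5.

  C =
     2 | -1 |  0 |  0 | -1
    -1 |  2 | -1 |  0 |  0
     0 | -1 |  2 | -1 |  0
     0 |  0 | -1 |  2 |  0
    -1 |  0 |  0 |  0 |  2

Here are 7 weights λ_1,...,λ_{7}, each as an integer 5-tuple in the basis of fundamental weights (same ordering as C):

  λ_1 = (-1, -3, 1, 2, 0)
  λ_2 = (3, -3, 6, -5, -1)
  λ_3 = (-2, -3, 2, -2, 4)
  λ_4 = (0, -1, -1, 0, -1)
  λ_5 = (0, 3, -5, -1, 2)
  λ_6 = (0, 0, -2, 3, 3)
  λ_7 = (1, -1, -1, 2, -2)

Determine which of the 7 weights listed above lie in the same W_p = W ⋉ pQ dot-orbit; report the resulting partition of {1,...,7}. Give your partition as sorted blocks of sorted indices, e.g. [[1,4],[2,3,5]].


Cartan matrix: type A_5 (|W|=720); un-permuting the 5 rows.

λ_j+ρ reflected into Ā_5 (⟨·,θ^∨⟩≤5); 5-tuples as given:

    λ_1 → (1, 0, 0, 3, 1)
    λ_2 → (2, 0, 1, 0, 2)
    λ_3 → (2, 0, 1, 0, 2)
    λ_4 → (1, 0, 0, 1, 0)
    λ_5 → (1, 0, 0, 1, 0)
    λ_6 → (1, 0, 0, 1, 0)
    λ_7 → (1, 0, 0, 3, 1)

3 distinct reps among the 7 weights ⇒ 3 W_5-linkage classes:

[[1, 7], [2, 3], [4, 5, 6]]


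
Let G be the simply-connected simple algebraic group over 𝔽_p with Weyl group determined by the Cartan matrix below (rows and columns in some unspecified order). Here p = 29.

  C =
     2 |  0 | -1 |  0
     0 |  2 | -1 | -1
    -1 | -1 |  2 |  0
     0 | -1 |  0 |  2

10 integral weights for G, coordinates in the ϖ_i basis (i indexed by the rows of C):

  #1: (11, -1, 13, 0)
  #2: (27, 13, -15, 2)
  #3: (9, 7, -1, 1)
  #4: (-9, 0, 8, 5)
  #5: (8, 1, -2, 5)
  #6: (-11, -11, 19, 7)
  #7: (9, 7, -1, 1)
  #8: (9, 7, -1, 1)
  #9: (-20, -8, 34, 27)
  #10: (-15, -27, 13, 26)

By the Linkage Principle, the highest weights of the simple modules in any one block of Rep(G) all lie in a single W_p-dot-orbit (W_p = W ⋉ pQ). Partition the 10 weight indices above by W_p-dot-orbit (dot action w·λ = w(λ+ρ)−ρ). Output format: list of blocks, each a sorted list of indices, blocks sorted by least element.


Root system A_4: the 4×4 matrix C matches after relabeling.

W_29-reps of the 10 weights in Ā_29 (same 4-coord order as C):

  λ_1+ρ ↦ (12, 0, 14, 1)
  λ_2+ρ ↦ (12, 0, 14, 1)
  λ_3+ρ ↦ (10, 8, 0, 2)
  λ_4+ρ ↦ (8, 1, 1, 6)
  λ_5+ρ ↦ (8, 1, 1, 6)
  λ_6+ρ ↦ (10, 8, 0, 2)
  λ_7+ρ ↦ (10, 8, 0, 2)
  λ_8+ρ ↦ (10, 8, 0, 2)
  λ_9+ρ ↦ (8, 1, 1, 6)
  λ_10+ρ ↦ (12, 0, 14, 1)

Grouping the 10 weights by Ā_29-representative: 3 linkage classes.

[[1, 2, 10], [3, 6, 7, 8], [4, 5, 9]]


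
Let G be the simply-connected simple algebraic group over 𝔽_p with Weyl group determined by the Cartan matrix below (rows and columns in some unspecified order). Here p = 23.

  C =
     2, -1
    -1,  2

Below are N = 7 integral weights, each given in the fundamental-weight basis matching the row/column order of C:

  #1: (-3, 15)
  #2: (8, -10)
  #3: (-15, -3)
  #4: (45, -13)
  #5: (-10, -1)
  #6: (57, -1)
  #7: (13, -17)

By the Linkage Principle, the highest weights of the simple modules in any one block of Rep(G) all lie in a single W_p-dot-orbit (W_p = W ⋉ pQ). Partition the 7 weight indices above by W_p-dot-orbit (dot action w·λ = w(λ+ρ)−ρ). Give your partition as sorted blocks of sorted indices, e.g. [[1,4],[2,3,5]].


A_2 Cartan matrix, 2 simple roots permuted; ρ=(1,1).

Each λ_j+ρ reduced to Ā_23; 2-tuples below use C's row order:

  λ_1 → (2, 14);  λ_2 → (0, 9);  λ_3 → (2, 14);  λ_4 → (0, 11);  λ_5 → (0, 9);  λ_6 → (0, 11);  λ_7 → (2, 14)

3 distinct reps among the 7 weights ⇒ 3 W_23-linkage classes:

[[1, 3, 7], [2, 5], [4, 6]]


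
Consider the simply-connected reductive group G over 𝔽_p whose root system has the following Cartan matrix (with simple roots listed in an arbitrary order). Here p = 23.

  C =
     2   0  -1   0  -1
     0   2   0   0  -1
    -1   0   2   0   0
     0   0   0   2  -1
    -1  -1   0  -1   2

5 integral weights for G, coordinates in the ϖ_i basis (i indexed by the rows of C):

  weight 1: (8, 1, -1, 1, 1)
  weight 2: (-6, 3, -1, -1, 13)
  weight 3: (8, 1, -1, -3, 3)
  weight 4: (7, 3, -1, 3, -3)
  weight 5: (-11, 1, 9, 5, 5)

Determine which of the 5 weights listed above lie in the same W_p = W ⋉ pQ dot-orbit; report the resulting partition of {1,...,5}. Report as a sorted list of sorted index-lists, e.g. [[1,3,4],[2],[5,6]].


Cartan matrix: type D_5 (|W|=1920); un-permuting the 5 rows.

Ā_23 reps of the 5 weights (D_5, coords as presented):

    λ_1 → (6, 2, 0, 2, 2)
    λ_2 → (4, 4, 1, 0, 5)
    λ_3 → (6, 2, 0, 2, 2)
    λ_4 → (6, 2, 0, 2, 2)
    λ_5 → (6, 2, 0, 2, 2)

Partition of {1..5} into 2 W_23-dot-orbits:

[[1, 3, 4, 5], [2]]


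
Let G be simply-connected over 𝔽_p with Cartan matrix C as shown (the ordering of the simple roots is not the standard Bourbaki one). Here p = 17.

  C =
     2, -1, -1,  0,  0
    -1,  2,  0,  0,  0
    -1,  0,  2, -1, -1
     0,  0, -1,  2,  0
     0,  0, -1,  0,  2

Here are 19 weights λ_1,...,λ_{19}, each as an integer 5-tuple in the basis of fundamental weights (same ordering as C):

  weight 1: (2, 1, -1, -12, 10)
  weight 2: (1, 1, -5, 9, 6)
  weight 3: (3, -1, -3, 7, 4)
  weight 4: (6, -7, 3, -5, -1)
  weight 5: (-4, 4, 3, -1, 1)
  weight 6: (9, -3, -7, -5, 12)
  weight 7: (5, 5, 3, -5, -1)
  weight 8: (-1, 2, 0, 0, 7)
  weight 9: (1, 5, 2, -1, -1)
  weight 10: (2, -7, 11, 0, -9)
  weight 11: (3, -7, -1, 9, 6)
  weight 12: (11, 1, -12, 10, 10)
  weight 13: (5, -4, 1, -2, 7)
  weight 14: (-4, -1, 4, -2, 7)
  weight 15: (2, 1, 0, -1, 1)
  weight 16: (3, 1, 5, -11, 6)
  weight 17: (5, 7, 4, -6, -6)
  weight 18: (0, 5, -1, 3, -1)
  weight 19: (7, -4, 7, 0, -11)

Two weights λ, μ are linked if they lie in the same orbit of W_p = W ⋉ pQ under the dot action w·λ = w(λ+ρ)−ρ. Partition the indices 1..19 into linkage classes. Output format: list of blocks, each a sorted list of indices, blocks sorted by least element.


Dynkin diagram of C (from the 8 off-diagonal −1 entries): D_5.

Alcove-folded reps (p=17, 19 weights, presented ϖ-order):

    1: (2, 6, 3, 0, 0)
    2: (2, 0, 2, 6, 3)
    3: (2, 0, 2, 6, 3)
    4: (1, 6, 0, 4, 0)
    5: (3, 2, 1, 0, 2)
    6: (2, 0, 2, 6, 3)
    7: (1, 6, 0, 4, 0)
    8: (0, 3, 1, 1, 8)
    9: (2, 6, 3, 0, 0)
    10: (0, 3, 1, 1, 8)
    11: (2, 0, 2, 6, 3)
    12: (2, 6, 3, 0, 0)
    13: (0, 3, 1, 1, 8)
    14: (0, 3, 1, 1, 8)
    15: (3, 2, 1, 0, 2)
    16: (2, 0, 2, 6, 3)
    17: (2, 6, 3, 0, 0)
    18: (1, 6, 0, 4, 0)
    19: (0, 3, 1, 1, 8)

These 19 weights hit 5 W_17-dot-orbits; sizes (4, 5, 3, 2, 5):

[[1, 9, 12, 17], [2, 3, 6, 11, 16], [4, 7, 18], [5, 15], [8, 10, 13, 14, 19]]


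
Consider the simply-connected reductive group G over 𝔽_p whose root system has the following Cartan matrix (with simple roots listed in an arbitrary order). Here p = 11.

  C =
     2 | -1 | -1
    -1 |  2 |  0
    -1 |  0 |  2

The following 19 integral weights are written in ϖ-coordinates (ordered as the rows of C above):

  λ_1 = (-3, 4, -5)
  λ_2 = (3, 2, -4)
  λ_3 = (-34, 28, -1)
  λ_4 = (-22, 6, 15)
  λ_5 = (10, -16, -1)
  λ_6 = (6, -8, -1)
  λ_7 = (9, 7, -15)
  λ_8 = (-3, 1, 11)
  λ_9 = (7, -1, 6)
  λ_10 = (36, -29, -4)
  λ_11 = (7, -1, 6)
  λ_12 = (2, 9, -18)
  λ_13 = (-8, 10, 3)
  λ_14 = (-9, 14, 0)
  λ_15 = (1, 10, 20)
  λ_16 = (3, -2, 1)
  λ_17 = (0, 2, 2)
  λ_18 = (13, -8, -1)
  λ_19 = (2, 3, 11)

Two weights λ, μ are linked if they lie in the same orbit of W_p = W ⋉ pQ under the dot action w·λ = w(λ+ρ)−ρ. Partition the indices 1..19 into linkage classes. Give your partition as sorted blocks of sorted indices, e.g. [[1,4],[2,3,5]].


Root system A_3: the 3×3 matrix C matches after relabeling.

Ā_11 reps of the 19 weights (A_3, coords as presented):

    [1] (3, 1, 2)
    [2] (1, 3, 3)
    [3] (0, 7, 0)
    [4] (3, 1, 2)
    [5] (0, 7, 0)
    [6] (0, 7, 0)
    [7] (1, 3, 3)
    [8] (1, 1, 9)
    [9] (4, 4, 3)
    [10] (3, 1, 2)
    [11] (4, 4, 3)
    [12] (5, 2, 3)
    [13] (4, 4, 3)
    [14] (1, 3, 3)
    [15] (1, 1, 9)
    [16] (3, 1, 2)
    [17] (1, 3, 3)
    [18] (4, 4, 3)
    [19] (1, 3, 3)

Grouping the 19 weights by Ā_11-representative: 6 linkage classes.

[[1, 4, 10, 16], [2, 7, 14, 17, 19], [3, 5, 6], [8, 15], [9, 11, 13, 18], [12]]


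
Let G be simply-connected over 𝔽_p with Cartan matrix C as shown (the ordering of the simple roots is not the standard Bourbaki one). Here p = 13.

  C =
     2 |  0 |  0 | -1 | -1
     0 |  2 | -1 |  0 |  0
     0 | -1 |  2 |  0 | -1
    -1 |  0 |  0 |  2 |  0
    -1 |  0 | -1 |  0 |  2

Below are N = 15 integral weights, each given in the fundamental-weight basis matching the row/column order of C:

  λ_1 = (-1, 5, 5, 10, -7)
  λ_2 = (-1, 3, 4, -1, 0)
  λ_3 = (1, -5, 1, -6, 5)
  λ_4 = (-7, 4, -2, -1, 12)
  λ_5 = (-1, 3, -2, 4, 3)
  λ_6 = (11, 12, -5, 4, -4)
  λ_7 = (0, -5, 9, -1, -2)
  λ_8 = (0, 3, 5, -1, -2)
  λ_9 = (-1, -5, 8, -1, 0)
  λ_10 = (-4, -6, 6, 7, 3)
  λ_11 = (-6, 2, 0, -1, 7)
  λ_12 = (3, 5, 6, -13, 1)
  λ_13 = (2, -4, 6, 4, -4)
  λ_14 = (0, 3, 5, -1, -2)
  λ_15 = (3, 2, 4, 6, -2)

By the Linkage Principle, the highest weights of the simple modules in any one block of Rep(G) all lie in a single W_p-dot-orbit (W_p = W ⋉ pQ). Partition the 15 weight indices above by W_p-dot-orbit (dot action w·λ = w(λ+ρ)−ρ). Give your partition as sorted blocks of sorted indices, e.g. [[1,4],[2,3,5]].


Cartan matrix: type A_5 (|W|=720); un-permuting the 5 rows.

W_13-reps of the 15 weights in Ā_13 (same 5-coord order as C):

    [1] (6, 2, 0, 1, 0)
    [2] (0, 4, 5, 0, 1)
    [3] (3, 2, 2, 2, 1)
    [4] (0, 0, 1, 2, 6)
    [5] (0, 3, 1, 5, 3)
    [6] (0, 3, 1, 5, 3)
    [7] (0, 4, 5, 0, 1)
    [8] (0, 4, 5, 0, 1)
    [9] (0, 4, 5, 0, 1)
    [10] (3, 2, 2, 2, 1)
    [11] (0, 3, 1, 5, 3)
    [12] (0, 0, 1, 2, 6)
    [13] (0, 3, 1, 5, 3)
    [14] (0, 4, 5, 0, 1)
    [15] (3, 2, 2, 2, 1)

Partition of {1..15} into 5 W_13-dot-orbits:

[[1], [2, 7, 8, 9, 14], [3, 10, 15], [4, 12], [5, 6, 11, 13]]


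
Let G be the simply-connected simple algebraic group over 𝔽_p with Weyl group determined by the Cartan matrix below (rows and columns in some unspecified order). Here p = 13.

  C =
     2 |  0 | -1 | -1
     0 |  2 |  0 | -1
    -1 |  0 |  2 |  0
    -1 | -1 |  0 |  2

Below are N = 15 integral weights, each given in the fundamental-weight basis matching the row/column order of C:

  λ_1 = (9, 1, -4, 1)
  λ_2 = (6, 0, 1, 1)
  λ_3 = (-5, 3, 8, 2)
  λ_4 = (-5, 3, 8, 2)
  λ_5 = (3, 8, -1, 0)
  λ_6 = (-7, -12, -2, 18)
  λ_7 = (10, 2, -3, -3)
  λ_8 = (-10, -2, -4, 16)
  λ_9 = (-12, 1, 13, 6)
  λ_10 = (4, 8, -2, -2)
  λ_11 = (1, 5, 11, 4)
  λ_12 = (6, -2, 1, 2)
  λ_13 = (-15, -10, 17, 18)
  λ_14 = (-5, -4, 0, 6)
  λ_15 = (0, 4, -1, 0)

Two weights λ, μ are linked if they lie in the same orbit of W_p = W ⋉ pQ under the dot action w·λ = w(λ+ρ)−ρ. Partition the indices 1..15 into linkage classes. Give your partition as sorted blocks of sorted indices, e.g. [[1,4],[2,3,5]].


Dynkin diagram of C (from the 6 off-diagonal −1 entries): A_4.

Alcove-folded reps (p=13, 15 weights, presented ϖ-order):

  λ_1 → (7, 1, 2, 2) · λ_2 → (7, 1, 2, 2) · λ_3 → (3, 3, 5, 1) · λ_4 → (3, 3, 5, 1) · λ_5 → (3, 8, 1, 1) · λ_6 → (1, 5, 0, 1) · λ_7 → (7, 1, 2, 2) · λ_8 → (3, 3, 5, 1) · λ_9 → (7, 1, 2, 2) · λ_10 → (3, 8, 1, 1) · λ_11 → (1, 5, 0, 1) · λ_12 → (7, 1, 2, 2) · λ_13 → (3, 3, 5, 1) · λ_14 → (1, 3, 3, 0) · λ_15 → (1, 5, 0, 1)

Grouping the 15 weights by Ā_13-representative: 5 linkage classes.

[[1, 2, 7, 9, 12], [3, 4, 8, 13], [5, 10], [6, 11, 15], [14]]


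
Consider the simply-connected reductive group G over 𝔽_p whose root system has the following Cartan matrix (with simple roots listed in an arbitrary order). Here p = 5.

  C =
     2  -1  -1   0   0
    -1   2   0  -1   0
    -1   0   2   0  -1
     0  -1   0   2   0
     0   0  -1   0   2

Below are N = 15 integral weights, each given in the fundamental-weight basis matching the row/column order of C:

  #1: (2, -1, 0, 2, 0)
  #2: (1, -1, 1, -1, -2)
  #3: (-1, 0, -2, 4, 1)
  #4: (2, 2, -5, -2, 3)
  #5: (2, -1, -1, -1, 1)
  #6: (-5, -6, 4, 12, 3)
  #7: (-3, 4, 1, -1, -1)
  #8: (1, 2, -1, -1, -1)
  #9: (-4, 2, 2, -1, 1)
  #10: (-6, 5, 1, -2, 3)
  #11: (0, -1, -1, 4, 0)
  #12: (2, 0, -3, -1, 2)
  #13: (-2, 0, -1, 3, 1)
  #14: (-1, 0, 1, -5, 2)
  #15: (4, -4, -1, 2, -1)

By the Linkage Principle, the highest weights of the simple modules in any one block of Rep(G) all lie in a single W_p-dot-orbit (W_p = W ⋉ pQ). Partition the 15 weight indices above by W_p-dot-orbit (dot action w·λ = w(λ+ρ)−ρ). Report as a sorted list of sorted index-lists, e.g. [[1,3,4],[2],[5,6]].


Dynkin diagram of C (from the 8 off-diagonal −1 entries): A_5.

Each λ_j+ρ reduced to Ā_5; 5-tuples below use C's row order:

  λ_1 → (2, 0, 1, 0, 1) · λ_2 → (2, 0, 1, 0, 1) · λ_3 → (0, 0, 1, 3, 0) · λ_4 → (1, 1, 2, 0, 1) · λ_5 → (3, 0, 0, 0, 2) · λ_6 → (0, 0, 1, 3, 0) · λ_7 → (2, 3, 0, 0, 0) · λ_8 → (2, 3, 0, 0, 0) · λ_9 → (3, 0, 0, 0, 2) · λ_10 → (1, 1, 2, 0, 1) · λ_11 → (0, 0, 1, 3, 0) · λ_12 → (1, 1, 2, 0, 1) · λ_13 → (0, 0, 1, 3, 0) · λ_14 → (2, 0, 1, 0, 1) · λ_15 → (2, 3, 0, 0, 0)

These 15 weights hit 5 W_5-dot-orbits; sizes (3, 4, 3, 2, 3):

[[1, 2, 14], [3, 6, 11, 13], [4, 10, 12], [5, 9], [7, 8, 15]]


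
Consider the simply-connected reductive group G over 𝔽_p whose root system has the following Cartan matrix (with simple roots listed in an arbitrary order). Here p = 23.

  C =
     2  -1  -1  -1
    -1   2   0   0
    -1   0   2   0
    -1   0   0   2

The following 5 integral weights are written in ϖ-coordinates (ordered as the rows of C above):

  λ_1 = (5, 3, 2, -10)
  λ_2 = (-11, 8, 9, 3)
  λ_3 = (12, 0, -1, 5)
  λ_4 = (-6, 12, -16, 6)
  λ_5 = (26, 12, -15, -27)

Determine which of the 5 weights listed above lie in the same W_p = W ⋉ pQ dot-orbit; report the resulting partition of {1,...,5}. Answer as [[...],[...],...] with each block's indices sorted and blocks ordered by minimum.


Cartan matrix: type D_4 (|W|=192); un-permuting the 4 rows.

Ā_23 reps of the 5 weights (D_4, coords as presented):

    λ_1+ρ ↦ (3, 1, 0, 6)
    λ_2+ρ ↦ (3, 1, 0, 6)
    λ_3+ρ ↦ (3, 1, 0, 6)
    λ_4+ρ ↦ (5, 2, 0, 8)
    λ_5+ρ ↦ (3, 1, 0, 6)

These 5 weights hit 2 W_23-dot-orbits; sizes (4, 1):

[[1, 2, 3, 5], [4]]


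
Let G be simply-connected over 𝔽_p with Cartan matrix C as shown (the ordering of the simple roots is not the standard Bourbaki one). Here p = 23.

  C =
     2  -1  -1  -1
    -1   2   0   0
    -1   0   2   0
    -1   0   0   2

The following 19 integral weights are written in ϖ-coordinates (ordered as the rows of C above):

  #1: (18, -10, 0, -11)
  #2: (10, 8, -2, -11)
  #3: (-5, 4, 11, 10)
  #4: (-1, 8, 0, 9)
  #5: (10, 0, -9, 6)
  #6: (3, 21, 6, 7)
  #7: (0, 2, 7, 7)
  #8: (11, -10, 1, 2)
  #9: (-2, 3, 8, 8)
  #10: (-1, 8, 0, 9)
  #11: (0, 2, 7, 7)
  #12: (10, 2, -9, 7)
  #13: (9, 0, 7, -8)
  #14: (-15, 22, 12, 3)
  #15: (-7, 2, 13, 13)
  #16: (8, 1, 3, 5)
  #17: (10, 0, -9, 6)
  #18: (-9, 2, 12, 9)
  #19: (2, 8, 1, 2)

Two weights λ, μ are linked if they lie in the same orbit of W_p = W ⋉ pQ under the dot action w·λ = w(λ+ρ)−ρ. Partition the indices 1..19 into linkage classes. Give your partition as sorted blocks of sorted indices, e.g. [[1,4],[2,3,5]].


C ↔ D_4 under row/col permutation; |W(D_4)| = 192.

Alcove-folded reps (p=23, 19 weights, presented ϖ-order):

  [1] (0, 9, 1, 10)
  [2] (0, 9, 1, 10)
  [3] (3, 1, 8, 7)
  [4] (0, 9, 1, 10)
  [5] (3, 1, 8, 7)
  [6] (3, 1, 8, 7)
  [7] (1, 3, 8, 8)
  [8] (3, 9, 2, 3)
  [9] (1, 3, 8, 8)
  [10] (0, 9, 1, 10)
  [11] (1, 3, 8, 8)
  [12] (1, 3, 8, 8)
  [13] (3, 1, 8, 7)
  [14] (0, 9, 1, 10)
  [15] (1, 3, 8, 8)
  [16] (2, 2, 4, 6)
  [17] (3, 1, 8, 7)
  [18] (3, 5, 5, 2)
  [19] (3, 9, 2, 3)

Linkage partition of the 19 weights (6 classes, p=23):

[[1, 2, 4, 10, 14], [3, 5, 6, 13, 17], [7, 9, 11, 12, 15], [8, 19], [16], [18]]


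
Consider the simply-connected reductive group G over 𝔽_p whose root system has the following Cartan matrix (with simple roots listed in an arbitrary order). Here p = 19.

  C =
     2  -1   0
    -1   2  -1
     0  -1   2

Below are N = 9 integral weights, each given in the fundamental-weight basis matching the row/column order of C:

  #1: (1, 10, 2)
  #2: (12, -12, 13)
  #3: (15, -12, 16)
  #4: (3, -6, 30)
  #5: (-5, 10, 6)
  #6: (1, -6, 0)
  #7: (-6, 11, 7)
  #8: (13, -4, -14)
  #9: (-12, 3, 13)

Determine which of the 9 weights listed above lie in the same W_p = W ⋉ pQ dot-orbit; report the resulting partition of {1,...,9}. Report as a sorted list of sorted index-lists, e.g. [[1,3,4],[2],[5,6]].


Cartan matrix: type A_3 (|W|=24); un-permuting the 3 rows.

λ_j+ρ reflected into Ā_19 (⟨·,θ^∨⟩≤19); 3-tuples as given:

  1: (2, 11, 3)
  2: (2, 11, 3)
  3: (2, 11, 3)
  4: (4, 7, 7)
  5: (4, 7, 7)
  6: (1, 2, 2)
  7: (4, 7, 7)
  8: (2, 11, 3)
  9: (4, 7, 7)

The 9 indices split into 3 linkage classes (same alcove rep ⇔ same W_19-dot-orbit):

[[1, 2, 3, 8], [4, 5, 7, 9], [6]]


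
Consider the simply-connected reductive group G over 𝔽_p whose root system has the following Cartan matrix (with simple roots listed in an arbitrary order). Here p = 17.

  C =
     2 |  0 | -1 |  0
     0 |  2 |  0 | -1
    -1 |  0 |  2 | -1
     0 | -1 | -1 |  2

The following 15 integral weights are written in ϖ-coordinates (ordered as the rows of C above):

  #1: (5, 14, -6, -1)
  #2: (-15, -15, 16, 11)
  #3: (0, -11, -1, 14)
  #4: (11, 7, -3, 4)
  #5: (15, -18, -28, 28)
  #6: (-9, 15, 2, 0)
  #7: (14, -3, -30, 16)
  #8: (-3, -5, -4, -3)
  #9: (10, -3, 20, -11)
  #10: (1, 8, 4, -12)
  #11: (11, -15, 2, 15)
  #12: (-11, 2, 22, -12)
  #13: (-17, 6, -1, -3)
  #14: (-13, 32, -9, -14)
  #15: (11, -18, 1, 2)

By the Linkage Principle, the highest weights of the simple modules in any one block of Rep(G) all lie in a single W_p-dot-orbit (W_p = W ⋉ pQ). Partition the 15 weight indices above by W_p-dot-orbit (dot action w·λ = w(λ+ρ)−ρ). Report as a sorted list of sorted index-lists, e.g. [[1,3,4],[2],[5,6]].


Dynkin diagram of C (from the 6 off-diagonal −1 entries): A_4.

Alcove-folded reps (p=17, 15 weights, presented ϖ-order):

  [1] (1, 10, 0, 5)
  [2] (2, 0, 1, 2)
  [3] (1, 10, 0, 5)
  [4] (4, 2, 2, 3)
  [5] (1, 10, 0, 5)
  [6] (0, 9, 1, 4)
  [7] (2, 0, 1, 2)
  [8] (4, 2, 2, 3)
  [9] (4, 2, 2, 3)
  [10] (4, 2, 2, 3)
  [11] (2, 0, 1, 2)
  [12] (4, 2, 2, 3)
  [13] (1, 10, 0, 5)
  [14] (0, 9, 1, 4)
  [15] (0, 3, 12, 2)

Partition of {1..15} into 5 W_17-dot-orbits:

[[1, 3, 5, 13], [2, 7, 11], [4, 8, 9, 10, 12], [6, 14], [15]]


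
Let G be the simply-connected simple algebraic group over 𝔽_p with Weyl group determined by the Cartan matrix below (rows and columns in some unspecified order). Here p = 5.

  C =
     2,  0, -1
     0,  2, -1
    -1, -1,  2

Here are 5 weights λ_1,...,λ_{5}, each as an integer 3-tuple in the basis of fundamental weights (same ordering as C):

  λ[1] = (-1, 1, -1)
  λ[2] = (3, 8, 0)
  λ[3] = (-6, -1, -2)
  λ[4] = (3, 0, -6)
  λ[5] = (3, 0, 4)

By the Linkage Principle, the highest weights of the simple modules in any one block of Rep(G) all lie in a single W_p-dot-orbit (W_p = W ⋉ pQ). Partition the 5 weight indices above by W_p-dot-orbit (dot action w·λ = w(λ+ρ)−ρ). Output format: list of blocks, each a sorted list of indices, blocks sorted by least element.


Type A_3, rank 3, |W|=24; reorder rows/cols to standard.

Each λ_j+ρ reduced to Ā_5; 3-tuples below use C's row order:

  λ_1+ρ ↦ (0, 2, 0) · λ_2+ρ ↦ (1, 4, 0) · λ_3+ρ ↦ (1, 4, 0) · λ_4+ρ ↦ (1, 4, 0) · λ_5+ρ ↦ (1, 4, 0)

2 distinct reps among the 5 weights ⇒ 2 W_5-linkage classes:

[[1], [2, 3, 4, 5]]


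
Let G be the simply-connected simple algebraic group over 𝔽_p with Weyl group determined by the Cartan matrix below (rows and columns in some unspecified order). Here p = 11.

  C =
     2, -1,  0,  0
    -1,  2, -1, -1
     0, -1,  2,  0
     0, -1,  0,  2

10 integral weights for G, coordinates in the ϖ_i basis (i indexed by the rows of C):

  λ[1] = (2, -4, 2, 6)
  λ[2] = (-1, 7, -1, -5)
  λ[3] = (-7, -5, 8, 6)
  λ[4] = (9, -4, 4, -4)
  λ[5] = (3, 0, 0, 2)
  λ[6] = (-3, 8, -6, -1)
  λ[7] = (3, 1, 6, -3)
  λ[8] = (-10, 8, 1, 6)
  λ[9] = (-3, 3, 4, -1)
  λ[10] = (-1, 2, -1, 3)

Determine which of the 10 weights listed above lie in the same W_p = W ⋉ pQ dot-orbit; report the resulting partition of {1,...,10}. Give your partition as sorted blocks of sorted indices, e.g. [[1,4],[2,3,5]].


Dynkin diagram of C (from the 6 off-diagonal −1 entries): D_4.

Each λ_j+ρ reduced to Ā_11; 4-tuples below use C's row order:

    1: (0, 3, 0, 4)
    2: (0, 3, 0, 4)
    3: (4, 1, 1, 3)
    4: (4, 1, 1, 3)
    5: (4, 1, 1, 3)
    6: (2, 2, 5, 0)
    7: (2, 2, 5, 0)
    8: (2, 2, 5, 0)
    9: (2, 2, 5, 0)
    10: (0, 3, 0, 4)

The 10 indices split into 3 linkage classes (same alcove rep ⇔ same W_11-dot-orbit):

[[1, 2, 10], [3, 4, 5], [6, 7, 8, 9]]


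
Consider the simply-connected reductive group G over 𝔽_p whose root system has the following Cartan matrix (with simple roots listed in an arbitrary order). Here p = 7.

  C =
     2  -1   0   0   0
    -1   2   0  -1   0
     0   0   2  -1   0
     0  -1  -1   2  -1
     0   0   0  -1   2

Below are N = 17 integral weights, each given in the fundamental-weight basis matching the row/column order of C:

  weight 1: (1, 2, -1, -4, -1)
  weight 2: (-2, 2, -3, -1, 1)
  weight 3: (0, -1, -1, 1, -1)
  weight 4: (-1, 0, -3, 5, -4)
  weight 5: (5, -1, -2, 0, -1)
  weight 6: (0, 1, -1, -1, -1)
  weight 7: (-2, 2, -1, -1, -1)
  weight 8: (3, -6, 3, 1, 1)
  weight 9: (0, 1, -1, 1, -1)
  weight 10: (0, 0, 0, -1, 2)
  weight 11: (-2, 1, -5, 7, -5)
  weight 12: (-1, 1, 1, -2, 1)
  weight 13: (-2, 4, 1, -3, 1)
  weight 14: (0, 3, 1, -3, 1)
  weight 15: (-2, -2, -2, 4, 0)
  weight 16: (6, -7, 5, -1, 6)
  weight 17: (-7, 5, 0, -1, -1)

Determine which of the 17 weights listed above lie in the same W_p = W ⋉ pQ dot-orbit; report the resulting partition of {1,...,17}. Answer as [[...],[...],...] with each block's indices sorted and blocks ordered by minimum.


Cartan matrix: type D_5 (|W|=1920); un-permuting the 5 rows.

Alcove-folded reps (p=7, 17 weights, presented ϖ-order):

  1: (1, 2, 0, 0, 0);  2: (1, 0, 0, 2, 0);  3: (1, 0, 0, 2, 0);  4: (1, 0, 2, 0, 3);  5: (6, 0, 1, 0, 0);  6: (1, 2, 0, 0, 0);  7: (1, 2, 0, 0, 0);  8: (0, 1, 1, 1, 1);  9: (1, 0, 0, 2, 0);  10: (1, 1, 1, 0, 3);  11: (0, 1, 1, 1, 1);  12: (0, 1, 1, 1, 1);  13: (1, 0, 0, 2, 0);  14: (1, 0, 0, 2, 0);  15: (0, 1, 1, 1, 1);  16: (6, 0, 1, 0, 0);  17: (6, 0, 1, 0, 0)

Grouping the 17 weights by Ā_7-representative: 6 linkage classes.

[[1, 6, 7], [2, 3, 9, 13, 14], [4], [5, 16, 17], [8, 11, 12, 15], [10]]


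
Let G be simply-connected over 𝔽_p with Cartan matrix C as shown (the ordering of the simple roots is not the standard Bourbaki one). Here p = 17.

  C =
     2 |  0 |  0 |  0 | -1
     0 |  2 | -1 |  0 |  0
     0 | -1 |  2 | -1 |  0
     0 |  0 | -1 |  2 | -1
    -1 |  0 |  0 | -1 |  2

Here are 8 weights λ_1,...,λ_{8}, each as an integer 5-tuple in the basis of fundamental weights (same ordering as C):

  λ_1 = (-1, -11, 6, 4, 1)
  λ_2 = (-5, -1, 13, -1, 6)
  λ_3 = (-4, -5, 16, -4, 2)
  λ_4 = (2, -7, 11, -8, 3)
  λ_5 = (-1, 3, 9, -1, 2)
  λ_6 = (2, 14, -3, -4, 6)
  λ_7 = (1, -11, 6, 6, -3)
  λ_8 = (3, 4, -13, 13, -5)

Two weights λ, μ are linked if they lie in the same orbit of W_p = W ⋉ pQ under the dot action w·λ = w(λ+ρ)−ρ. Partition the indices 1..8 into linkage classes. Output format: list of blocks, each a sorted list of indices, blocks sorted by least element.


Root system A_5: the 5×5 matrix C matches after relabeling.

W_17-reps of the 8 weights in Ā_17 (same 5-coord order as C):

  1: (0, 7, 3, 2, 2)
  2: (0, 4, 10, 0, 3)
  3: (0, 4, 10, 0, 3)
  4: (0, 5, 1, 3, 3)
  5: (0, 4, 10, 0, 3)
  6: (0, 7, 3, 2, 2)
  7: (0, 7, 3, 2, 2)
  8: (0, 7, 3, 2, 2)

Linkage partition of the 8 weights (3 classes, p=17):

[[1, 6, 7, 8], [2, 3, 5], [4]]


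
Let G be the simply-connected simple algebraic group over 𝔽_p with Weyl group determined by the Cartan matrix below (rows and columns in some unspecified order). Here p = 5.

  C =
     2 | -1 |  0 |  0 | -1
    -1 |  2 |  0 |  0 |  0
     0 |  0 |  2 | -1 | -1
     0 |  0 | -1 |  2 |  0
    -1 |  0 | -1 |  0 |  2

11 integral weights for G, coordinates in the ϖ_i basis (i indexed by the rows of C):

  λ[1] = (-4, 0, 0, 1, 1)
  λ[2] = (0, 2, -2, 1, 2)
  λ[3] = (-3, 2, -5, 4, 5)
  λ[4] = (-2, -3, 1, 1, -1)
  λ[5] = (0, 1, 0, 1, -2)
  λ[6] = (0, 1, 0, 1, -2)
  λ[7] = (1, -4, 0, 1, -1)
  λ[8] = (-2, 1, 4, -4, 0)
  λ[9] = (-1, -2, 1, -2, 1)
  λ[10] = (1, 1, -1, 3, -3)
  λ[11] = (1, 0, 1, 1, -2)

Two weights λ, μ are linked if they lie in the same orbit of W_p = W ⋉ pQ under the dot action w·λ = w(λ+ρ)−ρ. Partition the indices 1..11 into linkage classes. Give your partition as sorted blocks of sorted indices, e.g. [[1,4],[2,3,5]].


Type A_5, rank 5, |W|=720; reorder rows/cols to standard.

W_5-reps of the 11 weights in Ā_5 (same 5-coord order as C):

  λ_1+ρ ↦ (0, 2, 0, 2, 1) · λ_2+ρ ↦ (1, 0, 1, 1, 1) · λ_3+ρ ↦ (0, 1, 2, 1, 0) · λ_4+ρ ↦ (1, 0, 1, 1, 1) · λ_5+ρ ↦ (0, 2, 0, 2, 1) · λ_6+ρ ↦ (0, 2, 0, 2, 1) · λ_7+ρ ↦ (0, 2, 0, 2, 1) · λ_8+ρ ↦ (0, 1, 2, 1, 0) · λ_9+ρ ↦ (1, 0, 1, 1, 1) · λ_10+ρ ↦ (0, 1, 2, 1, 0) · λ_11+ρ ↦ (1, 0, 1, 1, 1)

Grouping the 11 weights by Ā_5-representative: 3 linkage classes.

[[1, 5, 6, 7], [2, 4, 9, 11], [3, 8, 10]]


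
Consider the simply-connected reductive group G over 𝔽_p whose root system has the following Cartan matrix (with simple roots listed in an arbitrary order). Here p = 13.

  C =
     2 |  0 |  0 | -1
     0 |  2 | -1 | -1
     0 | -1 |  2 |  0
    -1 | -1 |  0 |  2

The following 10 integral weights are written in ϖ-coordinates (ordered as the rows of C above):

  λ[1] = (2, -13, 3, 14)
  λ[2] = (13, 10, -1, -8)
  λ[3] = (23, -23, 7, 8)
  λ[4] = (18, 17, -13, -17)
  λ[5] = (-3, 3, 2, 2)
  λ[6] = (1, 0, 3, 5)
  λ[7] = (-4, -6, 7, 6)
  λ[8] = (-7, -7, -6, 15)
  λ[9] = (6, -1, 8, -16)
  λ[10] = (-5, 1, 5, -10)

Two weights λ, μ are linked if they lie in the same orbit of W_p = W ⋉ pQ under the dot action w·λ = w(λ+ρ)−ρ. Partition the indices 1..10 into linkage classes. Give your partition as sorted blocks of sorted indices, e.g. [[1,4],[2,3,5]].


Type A_4, rank 4, |W|=120; reorder rows/cols to standard.

Ā_13 reps of the 10 weights (A_4, coords as presented):

    λ_1+ρ ↦ (2, 4, 3, 1)
    λ_2+ρ ↦ (2, 1, 4, 6)
    λ_3+ρ ↦ (2, 1, 4, 6)
    λ_4+ρ ↦ (2, 4, 3, 1)
    λ_5+ρ ↦ (2, 4, 3, 1)
    λ_6+ρ ↦ (2, 1, 4, 6)
    λ_7+ρ ↦ (2, 4, 3, 1)
    λ_8+ρ ↦ (2, 4, 3, 1)
    λ_9+ρ ↦ (2, 1, 4, 6)
    λ_10+ρ ↦ (2, 1, 4, 6)

Grouping the 10 weights by Ā_13-representative: 2 linkage classes.

[[1, 4, 5, 7, 8], [2, 3, 6, 9, 10]]


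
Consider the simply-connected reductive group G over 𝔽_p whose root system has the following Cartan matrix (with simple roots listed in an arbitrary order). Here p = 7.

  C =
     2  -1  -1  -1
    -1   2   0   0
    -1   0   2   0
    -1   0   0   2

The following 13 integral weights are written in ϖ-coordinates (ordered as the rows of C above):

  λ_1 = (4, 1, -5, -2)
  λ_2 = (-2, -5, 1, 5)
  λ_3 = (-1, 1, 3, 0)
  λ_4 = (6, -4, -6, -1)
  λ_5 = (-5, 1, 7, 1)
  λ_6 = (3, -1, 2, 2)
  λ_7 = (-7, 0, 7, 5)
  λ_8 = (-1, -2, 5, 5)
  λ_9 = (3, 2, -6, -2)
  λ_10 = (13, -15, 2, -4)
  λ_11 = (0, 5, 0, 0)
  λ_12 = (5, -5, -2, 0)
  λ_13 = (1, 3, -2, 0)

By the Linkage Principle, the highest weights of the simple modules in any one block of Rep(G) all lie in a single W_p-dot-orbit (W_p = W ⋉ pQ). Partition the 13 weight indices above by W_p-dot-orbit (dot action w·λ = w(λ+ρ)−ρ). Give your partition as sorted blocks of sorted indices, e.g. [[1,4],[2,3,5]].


Type D_4, rank 4, |W|=192; reorder rows/cols to standard.

λ_j+ρ reflected into Ā_7 (⟨·,θ^∨⟩≤7); 4-tuples as given:

    λ_1+ρ ↦ (0, 2, 4, 1)
    λ_2+ρ ↦ (1, 1, 3, 1)
    λ_3+ρ ↦ (0, 2, 4, 1)
    λ_4+ρ ↦ (0, 2, 4, 1)
    λ_5+ρ ↦ (1, 1, 3, 1)
    λ_6+ρ ↦ (0, 3, 0, 0)
    λ_7+ρ ↦ (0, 4, 1, 1)
    λ_8+ρ ↦ (0, 4, 1, 1)
    λ_9+ρ ↦ (1, 1, 3, 1)
    λ_10+ρ ↦ (0, 3, 0, 0)
    λ_11+ρ ↦ (0, 4, 1, 1)
    λ_12+ρ ↦ (0, 4, 1, 1)
    λ_13+ρ ↦ (0, 4, 1, 1)

Linkage partition of the 13 weights (4 classes, p=7):

[[1, 3, 4], [2, 5, 9], [6, 10], [7, 8, 11, 12, 13]]


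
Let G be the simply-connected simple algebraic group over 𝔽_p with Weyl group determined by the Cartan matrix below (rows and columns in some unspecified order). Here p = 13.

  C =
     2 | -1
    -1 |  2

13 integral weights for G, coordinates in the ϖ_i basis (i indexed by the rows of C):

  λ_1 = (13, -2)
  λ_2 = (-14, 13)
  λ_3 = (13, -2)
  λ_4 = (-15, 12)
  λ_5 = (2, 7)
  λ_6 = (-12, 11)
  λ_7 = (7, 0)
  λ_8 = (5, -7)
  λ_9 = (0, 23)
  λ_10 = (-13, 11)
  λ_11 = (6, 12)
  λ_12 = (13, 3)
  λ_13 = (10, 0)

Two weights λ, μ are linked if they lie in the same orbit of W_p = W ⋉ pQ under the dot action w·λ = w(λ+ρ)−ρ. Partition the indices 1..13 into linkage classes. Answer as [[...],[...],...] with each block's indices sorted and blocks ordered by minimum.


Type A_2, rank 2, |W|=6; reorder rows/cols to standard.

Each λ_j+ρ reduced to Ā_13; 2-tuples below use C's row order:

  1: (12, 0)
  2: (12, 0)
  3: (12, 0)
  4: (12, 0)
  5: (3, 8)
  6: (11, 1)
  7: (8, 1)
  8: (0, 6)
  9: (11, 1)
  10: (12, 0)
  11: (0, 6)
  12: (8, 1)
  13: (11, 1)

Linkage partition of the 13 weights (5 classes, p=13):

[[1, 2, 3, 4, 10], [5], [6, 9, 13], [7, 12], [8, 11]]


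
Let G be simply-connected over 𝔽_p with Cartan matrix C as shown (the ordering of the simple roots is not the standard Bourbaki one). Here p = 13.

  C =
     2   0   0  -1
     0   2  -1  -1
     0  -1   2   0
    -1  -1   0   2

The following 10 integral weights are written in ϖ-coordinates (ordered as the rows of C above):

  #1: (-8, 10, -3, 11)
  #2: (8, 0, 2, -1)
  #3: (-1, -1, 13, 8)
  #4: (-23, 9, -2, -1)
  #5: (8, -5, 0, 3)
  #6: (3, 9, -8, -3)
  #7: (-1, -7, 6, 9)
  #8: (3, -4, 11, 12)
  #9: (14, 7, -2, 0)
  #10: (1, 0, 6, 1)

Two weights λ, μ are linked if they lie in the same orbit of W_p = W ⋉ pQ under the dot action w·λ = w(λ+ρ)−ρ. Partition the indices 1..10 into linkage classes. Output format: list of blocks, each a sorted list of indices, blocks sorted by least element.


Type A_4, rank 4, |W|=120; reorder rows/cols to standard.

W_13-reps of the 10 weights in Ā_13 (same 4-coord order as C):

  [1] (2, 1, 7, 2)
  [2] (9, 1, 3, 0)
  [3] (9, 1, 3, 0)
  [4] (9, 1, 3, 0)
  [5] (9, 1, 3, 0)
  [6] (2, 1, 7, 2)
  [7] (0, 6, 1, 4)
  [8] (9, 1, 3, 0)
  [9] (2, 1, 7, 2)
  [10] (2, 1, 7, 2)

These 10 weights hit 3 W_13-dot-orbits; sizes (4, 5, 1):

[[1, 6, 9, 10], [2, 3, 4, 5, 8], [7]]
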